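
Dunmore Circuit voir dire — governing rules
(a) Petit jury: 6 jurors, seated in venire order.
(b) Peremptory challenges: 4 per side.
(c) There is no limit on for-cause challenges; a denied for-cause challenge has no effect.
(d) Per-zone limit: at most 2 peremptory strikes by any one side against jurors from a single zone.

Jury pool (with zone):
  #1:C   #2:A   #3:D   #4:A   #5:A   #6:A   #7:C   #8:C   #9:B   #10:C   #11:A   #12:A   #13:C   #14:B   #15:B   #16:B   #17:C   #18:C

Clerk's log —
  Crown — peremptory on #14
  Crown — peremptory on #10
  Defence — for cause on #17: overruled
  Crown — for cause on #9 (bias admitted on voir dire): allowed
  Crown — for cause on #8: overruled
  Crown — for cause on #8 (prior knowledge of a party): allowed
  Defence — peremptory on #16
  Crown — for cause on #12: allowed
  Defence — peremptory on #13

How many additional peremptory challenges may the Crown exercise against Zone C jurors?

1

Crown peremptories so far: #14, #10 — 2 of 4 used, 2 left overall.
Against Zone C: #10 — 1 used; per-zone cap 2 leaves 1.
Binding limit: min(2, 1) = 1.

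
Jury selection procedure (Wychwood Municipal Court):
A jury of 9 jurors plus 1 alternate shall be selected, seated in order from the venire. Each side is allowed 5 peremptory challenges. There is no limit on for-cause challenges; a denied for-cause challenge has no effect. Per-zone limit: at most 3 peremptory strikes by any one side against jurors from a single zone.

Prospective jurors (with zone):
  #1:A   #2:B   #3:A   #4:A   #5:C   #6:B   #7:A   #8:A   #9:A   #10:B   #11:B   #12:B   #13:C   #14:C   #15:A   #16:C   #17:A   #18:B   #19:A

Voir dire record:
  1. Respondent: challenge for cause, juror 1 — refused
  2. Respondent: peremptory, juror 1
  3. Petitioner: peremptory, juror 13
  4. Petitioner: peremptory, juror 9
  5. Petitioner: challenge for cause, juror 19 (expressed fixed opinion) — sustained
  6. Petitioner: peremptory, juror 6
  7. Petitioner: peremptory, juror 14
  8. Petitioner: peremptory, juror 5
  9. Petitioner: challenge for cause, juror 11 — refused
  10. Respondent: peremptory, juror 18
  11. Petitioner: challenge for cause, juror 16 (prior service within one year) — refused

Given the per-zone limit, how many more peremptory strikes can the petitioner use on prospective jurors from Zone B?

0

Petitioner peremptories so far: #13, #9, #6, #14, #5 — 5 of 5 used, 0 left overall.
Against Zone B: #6 — 1 used; per-zone cap 3 leaves 2.
Binding limit: min(0, 2) = 0.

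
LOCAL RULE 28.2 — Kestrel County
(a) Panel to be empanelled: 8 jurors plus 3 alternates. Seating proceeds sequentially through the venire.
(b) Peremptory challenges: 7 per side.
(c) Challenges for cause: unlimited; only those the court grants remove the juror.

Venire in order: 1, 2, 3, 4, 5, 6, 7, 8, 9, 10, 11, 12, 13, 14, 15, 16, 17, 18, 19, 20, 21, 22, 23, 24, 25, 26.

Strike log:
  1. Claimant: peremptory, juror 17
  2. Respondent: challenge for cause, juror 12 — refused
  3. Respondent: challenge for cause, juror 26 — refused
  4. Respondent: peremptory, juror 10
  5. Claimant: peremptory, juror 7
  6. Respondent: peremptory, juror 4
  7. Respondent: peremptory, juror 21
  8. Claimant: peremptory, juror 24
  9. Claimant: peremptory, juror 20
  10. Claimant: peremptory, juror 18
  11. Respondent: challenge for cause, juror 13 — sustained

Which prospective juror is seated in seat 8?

11

Removed: #4, #7, #10, #13, #17, #18, #20, #21, #24. (#12, #26 stay — for-cause denied.)
Seating in order: seats 1–8 → #1, #2, #3, #5, #6, #8, #9, #11; alternates → #12, #14, #15.
So seat 8 is #11.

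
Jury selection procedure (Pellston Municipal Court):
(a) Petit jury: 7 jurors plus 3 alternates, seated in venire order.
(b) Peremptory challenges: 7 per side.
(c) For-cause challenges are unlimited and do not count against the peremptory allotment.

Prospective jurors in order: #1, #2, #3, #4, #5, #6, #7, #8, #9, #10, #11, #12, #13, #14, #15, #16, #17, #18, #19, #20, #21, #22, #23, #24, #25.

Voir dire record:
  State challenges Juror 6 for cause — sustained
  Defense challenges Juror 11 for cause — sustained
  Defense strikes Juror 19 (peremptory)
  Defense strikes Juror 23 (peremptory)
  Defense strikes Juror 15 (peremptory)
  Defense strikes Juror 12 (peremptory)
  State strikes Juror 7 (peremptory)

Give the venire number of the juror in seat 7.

9

Removed: #6, #7, #11, #12, #15, #19, #23.
Filling seats in venire order through position 7: #1, #2, #3, #4, #5, #8, #9.
So seat 7 is #9.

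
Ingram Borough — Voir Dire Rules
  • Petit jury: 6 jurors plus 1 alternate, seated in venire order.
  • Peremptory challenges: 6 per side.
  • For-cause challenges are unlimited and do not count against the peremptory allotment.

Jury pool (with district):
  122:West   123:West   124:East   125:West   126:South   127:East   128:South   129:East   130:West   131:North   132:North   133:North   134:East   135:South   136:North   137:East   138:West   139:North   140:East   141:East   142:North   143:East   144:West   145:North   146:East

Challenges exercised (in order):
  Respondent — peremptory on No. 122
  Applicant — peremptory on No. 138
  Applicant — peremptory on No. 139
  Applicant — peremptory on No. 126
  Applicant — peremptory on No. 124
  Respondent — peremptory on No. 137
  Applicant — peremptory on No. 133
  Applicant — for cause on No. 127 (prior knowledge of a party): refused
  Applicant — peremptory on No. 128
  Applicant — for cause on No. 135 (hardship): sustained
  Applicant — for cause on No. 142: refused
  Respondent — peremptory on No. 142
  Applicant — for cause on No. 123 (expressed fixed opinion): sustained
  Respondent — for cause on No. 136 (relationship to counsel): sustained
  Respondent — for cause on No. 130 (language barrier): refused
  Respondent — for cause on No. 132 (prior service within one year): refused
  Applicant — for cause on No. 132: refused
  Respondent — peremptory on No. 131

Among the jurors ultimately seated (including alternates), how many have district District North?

1

Removed: #122, #123, #124, #126, #128, #131, #133, #135, #136, #137, #138, #139, #142.
Seated (7 incl. alternates): #125, #127, #129, #130, #132, #134, #140.
Of those, in District North: #132 → 1.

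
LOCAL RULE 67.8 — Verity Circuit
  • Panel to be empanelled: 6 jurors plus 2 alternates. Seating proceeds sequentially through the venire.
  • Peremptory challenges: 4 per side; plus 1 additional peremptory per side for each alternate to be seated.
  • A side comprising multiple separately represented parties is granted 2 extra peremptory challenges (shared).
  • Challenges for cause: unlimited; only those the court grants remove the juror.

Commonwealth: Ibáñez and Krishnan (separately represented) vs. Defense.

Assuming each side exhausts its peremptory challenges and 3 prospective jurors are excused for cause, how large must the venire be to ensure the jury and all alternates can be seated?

25

Seats to fill: 6 + 2 alternates = 8.
Peremptories — Commonwealth: 4 + 1×2 + 2 = 8; Defense: 4 + 1×2 = 6; total 14.
For-cause removals: 3.
Minimum venire: 8 + 14 + 3 = 25.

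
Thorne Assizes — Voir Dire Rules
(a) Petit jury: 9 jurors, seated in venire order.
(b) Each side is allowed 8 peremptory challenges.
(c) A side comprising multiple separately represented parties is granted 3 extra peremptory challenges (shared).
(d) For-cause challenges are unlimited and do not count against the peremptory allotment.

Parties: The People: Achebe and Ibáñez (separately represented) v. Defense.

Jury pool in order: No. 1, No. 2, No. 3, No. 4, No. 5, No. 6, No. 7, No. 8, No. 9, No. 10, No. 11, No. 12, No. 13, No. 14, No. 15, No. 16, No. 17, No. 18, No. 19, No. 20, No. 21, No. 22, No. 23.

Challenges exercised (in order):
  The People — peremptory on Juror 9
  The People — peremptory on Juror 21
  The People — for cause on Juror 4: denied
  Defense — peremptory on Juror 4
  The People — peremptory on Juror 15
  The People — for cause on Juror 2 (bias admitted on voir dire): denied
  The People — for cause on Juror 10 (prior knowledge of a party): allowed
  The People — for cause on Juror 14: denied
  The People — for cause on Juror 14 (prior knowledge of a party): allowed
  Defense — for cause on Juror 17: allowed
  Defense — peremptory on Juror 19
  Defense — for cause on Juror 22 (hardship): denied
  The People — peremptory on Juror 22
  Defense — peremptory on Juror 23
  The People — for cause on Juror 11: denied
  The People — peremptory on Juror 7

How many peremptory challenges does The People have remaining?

6

The People allotment: 8 base + 3 multi-party = 11.
The People peremptories used: #9, #21, #15, #22, #7 — 5 (for-cause on #4, #2, #10, #14, #14, #11 don't count).
Remaining: 11 − 5 = 6.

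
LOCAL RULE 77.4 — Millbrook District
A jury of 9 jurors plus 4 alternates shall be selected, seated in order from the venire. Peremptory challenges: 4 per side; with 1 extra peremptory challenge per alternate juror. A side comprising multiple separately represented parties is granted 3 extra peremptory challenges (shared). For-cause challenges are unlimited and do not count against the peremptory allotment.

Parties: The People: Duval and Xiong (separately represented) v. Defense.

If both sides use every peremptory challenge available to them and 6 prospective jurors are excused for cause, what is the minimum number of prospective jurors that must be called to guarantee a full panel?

Seats to fill: 9 + 4 alternates = 13.
Peremptories — The People: 4 + 1×4 + 3 = 11; Defense: 4 + 1×4 = 8; total 19.
For-cause removals: 6.
Minimum venire: 13 + 19 + 6 = 38.

38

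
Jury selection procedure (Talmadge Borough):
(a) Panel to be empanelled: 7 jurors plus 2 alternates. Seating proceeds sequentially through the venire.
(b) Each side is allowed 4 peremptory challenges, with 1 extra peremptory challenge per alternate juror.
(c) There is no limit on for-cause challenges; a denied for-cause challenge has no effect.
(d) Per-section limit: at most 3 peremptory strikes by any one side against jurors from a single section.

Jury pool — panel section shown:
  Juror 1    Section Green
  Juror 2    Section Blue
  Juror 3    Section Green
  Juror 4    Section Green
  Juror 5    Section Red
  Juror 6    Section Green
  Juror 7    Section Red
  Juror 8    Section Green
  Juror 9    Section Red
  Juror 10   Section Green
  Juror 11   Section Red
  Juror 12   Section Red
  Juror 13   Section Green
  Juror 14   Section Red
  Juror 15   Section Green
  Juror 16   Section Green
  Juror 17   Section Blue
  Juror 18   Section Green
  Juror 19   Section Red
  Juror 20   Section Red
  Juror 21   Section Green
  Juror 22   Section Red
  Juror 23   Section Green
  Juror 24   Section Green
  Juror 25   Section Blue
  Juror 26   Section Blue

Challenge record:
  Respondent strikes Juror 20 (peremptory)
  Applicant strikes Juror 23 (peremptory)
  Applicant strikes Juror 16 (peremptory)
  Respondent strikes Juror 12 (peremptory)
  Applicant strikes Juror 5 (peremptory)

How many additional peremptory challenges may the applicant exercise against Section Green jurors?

Applicant peremptories so far: #23, #16, #5 — 3 of 6 used, 3 left overall.
Against Section Green: #23, #16 — 2 used; per-section cap 3 leaves 1.
Binding limit: min(3, 1) = 1.

1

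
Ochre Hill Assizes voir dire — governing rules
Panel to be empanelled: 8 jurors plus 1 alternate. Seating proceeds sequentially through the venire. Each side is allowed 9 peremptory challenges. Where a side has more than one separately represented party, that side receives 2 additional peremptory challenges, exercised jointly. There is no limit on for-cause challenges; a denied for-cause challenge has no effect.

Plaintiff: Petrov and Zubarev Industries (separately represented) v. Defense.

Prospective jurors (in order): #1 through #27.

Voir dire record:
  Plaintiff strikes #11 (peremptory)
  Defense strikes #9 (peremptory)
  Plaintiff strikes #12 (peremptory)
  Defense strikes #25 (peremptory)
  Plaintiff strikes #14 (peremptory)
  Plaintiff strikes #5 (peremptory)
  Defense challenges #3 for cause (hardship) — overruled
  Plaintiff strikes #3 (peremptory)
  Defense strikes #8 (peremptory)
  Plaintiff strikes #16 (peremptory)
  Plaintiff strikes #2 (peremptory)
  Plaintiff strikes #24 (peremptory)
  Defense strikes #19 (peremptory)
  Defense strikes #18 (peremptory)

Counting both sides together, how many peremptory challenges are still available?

7

Plaintiff allotment: 9 base + 2 multi-party = 11. Defense allotment: 9.
Plaintiff peremptories used: #11, #12, #14, #5, #3, #16, #2, #24 — 8.
Defense peremptories used: #9, #25, #8, #19, #18 — 5 (the for-cause on #3 doesn't count).
Remaining: (11 − 8) + (9 − 5) = 7.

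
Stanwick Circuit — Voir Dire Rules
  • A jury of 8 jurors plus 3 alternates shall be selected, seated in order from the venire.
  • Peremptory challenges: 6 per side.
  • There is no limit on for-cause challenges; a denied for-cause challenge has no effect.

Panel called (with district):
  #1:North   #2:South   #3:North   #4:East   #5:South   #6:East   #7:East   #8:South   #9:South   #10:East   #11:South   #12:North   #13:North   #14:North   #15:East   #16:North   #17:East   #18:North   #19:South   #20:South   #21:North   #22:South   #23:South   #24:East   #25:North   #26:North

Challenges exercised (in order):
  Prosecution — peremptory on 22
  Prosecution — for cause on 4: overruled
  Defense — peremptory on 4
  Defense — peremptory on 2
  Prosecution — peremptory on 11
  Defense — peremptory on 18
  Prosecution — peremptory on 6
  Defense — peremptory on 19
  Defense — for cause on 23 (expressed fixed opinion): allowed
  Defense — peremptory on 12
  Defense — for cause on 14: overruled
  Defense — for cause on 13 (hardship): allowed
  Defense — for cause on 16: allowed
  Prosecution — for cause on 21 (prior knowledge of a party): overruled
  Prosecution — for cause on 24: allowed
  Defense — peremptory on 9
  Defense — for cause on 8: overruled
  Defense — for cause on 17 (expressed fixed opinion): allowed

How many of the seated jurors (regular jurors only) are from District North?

Removed: #2, #4, #6, #9, #11, #12, #13, #16, #17, #18, #19, #22, #23, #24.
Seated jurors 1–8: #1, #3, #5, #7, #8, #10, #14, #15 (alternates #20, #21, #25 not counted).
Of those, in District North: #1, #3, #14 → 3.

3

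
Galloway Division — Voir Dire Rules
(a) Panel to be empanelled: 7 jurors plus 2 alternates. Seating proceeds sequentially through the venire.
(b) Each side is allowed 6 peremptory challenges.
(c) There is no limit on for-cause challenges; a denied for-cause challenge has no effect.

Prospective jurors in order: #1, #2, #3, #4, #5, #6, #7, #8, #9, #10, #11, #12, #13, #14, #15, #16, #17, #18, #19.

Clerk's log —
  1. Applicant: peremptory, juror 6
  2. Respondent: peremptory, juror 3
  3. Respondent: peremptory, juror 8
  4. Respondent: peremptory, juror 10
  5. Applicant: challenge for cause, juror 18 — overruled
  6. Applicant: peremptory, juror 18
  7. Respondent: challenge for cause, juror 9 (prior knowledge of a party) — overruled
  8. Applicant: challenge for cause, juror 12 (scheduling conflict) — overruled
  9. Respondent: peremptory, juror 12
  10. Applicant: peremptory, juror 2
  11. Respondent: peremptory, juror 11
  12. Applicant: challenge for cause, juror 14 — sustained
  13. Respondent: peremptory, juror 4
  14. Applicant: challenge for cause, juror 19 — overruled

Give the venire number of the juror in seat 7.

Removed: #2, #3, #4, #6, #8, #10, #11, #12, #14, #18. (#9, #19 stay — for-cause denied.)
Seating in order: seats 1–7 → #1, #5, #7, #9, #13, #15, #16; alternates → #17, #19.
So seat 7 is #16.

16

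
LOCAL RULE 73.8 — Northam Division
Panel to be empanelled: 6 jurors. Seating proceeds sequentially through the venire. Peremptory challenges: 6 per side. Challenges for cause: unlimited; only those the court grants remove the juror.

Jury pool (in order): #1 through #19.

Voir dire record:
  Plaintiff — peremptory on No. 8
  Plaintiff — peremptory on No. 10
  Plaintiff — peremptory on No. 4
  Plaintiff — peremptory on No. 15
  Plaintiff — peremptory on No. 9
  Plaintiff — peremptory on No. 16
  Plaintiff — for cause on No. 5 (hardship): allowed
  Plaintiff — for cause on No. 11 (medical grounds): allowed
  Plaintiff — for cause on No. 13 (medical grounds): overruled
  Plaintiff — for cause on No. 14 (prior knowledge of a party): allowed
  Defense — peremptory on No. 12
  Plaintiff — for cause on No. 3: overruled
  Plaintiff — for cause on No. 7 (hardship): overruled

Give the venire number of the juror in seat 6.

Removed: #4, #5, #8, #9, #10, #11, #12, #14, #15, #16. (#3, #7, #13 stay — for-cause denied.)
Filling seats in venire order through position 6: #1, #2, #3, #6, #7, #13.
So seat 6 is #13.

13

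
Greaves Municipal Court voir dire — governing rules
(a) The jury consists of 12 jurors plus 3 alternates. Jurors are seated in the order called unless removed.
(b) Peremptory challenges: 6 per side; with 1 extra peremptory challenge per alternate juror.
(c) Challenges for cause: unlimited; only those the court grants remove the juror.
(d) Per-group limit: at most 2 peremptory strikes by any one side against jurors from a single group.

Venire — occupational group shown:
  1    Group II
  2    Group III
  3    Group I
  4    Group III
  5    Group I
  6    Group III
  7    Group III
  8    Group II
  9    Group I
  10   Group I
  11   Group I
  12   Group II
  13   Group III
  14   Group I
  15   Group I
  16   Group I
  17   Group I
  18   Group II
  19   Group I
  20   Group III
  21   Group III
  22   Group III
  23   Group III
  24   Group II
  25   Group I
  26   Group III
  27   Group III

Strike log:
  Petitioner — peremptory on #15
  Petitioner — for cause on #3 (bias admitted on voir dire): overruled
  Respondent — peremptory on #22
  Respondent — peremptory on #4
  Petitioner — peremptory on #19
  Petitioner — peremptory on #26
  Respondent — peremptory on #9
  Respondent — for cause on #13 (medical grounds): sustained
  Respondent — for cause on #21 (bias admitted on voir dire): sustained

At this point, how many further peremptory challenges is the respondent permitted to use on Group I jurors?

1

Respondent peremptories so far: #22, #4, #9 — 3 of 9 used, 6 left overall.
Against Group I: #9 — 1 used; per-group cap 2 leaves 1.
Binding limit: min(6, 1) = 1.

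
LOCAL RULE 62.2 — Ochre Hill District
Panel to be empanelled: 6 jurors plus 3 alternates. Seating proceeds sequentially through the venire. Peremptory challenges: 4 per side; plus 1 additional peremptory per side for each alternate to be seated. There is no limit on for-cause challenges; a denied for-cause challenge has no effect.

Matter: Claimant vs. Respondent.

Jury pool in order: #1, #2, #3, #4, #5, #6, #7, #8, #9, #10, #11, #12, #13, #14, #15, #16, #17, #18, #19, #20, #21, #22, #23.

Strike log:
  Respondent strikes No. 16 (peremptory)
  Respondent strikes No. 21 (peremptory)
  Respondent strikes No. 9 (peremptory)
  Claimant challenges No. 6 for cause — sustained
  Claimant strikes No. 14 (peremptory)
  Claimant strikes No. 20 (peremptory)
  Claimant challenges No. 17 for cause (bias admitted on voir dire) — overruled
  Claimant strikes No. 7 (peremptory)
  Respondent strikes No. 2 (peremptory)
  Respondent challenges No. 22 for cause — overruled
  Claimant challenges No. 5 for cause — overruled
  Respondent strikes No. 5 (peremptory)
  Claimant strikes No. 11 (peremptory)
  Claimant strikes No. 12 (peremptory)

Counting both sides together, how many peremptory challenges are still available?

4

Claimant allotment: 4 base + 1 × 3 alternates = 7. Respondent allotment: 4 base + 1 × 3 alternates = 7.
Claimant peremptories used: #14, #20, #7, #11, #12 — 5 (for-cause on #6, #17, #5 don't count).
Respondent peremptories used: #16, #21, #9, #2, #5 — 5 (the for-cause on #22 doesn't count).
Remaining: (7 − 5) + (7 − 5) = 4.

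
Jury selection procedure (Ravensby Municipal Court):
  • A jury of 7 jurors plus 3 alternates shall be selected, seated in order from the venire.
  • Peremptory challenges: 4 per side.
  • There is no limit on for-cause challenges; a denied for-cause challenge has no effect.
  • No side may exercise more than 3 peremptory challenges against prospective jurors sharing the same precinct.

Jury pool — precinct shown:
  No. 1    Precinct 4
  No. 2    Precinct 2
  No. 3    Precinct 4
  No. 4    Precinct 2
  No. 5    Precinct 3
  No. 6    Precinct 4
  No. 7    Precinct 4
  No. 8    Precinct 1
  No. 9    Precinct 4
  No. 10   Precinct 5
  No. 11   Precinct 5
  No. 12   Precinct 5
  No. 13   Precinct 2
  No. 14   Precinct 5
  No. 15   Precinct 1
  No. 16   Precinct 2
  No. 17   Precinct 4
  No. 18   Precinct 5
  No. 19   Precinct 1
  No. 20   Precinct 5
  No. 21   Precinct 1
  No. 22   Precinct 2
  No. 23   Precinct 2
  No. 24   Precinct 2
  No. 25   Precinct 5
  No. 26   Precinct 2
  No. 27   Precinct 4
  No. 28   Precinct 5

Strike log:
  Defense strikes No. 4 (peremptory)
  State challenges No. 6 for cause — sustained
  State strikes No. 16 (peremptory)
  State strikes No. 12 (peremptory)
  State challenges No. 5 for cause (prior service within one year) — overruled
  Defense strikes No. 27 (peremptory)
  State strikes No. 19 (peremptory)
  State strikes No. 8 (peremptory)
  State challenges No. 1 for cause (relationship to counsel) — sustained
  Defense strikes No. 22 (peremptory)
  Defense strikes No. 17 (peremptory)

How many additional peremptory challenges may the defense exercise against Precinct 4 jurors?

Defense peremptories so far: #4, #27, #22, #17 — 4 of 4 used, 0 left overall.
Against Precinct 4: #27, #17 — 2 used; per-precinct cap 3 leaves 1.
Binding limit: min(0, 1) = 0.

0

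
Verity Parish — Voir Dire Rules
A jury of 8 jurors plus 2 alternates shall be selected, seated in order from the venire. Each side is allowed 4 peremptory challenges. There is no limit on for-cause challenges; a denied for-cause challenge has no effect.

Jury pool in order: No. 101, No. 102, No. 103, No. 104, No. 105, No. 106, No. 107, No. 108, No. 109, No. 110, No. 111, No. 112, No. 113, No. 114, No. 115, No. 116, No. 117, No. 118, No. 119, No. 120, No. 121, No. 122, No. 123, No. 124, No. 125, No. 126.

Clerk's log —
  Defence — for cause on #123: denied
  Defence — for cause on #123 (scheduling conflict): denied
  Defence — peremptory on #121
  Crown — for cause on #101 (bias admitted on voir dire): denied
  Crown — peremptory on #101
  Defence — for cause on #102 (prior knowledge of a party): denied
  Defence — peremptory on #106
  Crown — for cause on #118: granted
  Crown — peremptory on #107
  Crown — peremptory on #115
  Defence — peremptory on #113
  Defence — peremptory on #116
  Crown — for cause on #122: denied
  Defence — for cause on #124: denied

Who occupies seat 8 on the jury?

111

Removed: #101, #106, #107, #113, #115, #116, #118, #121. (#102, #122, #123, #124 stay — for-cause denied.)
Seating in order: seats 1–8 → #102, #103, #104, #105, #108, #109, #110, #111; alternates → #112, #114.
So seat 8 is #111.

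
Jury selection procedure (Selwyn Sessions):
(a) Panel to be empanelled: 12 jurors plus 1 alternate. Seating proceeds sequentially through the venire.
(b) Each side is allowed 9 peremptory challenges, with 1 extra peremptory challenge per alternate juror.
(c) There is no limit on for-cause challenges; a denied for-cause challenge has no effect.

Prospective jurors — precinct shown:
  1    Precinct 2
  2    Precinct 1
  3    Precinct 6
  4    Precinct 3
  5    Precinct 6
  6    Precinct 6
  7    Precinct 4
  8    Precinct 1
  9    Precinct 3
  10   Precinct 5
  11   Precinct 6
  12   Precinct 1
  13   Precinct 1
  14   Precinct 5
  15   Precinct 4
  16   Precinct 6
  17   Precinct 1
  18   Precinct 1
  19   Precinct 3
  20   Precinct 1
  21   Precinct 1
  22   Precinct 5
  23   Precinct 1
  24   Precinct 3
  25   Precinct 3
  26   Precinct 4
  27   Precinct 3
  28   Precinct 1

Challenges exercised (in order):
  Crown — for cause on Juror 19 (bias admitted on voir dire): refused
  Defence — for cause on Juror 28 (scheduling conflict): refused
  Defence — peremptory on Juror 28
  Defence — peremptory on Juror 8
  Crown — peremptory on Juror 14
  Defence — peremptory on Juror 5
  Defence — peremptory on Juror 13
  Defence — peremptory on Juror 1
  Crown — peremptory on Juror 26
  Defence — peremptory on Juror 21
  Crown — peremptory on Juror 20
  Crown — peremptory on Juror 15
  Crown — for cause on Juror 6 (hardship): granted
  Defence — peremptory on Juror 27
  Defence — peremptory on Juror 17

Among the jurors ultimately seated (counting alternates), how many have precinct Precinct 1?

4

Removed: #1, #5, #6, #8, #13, #14, #15, #17, #20, #21, #26, #27, #28.
Seated (13 incl. alternates): #2, #3, #4, #7, #9, #10, #11, #12, #16, #18, #19, #22, #23.
Of those, in Precinct 1: #2, #12, #18, #23 → 4.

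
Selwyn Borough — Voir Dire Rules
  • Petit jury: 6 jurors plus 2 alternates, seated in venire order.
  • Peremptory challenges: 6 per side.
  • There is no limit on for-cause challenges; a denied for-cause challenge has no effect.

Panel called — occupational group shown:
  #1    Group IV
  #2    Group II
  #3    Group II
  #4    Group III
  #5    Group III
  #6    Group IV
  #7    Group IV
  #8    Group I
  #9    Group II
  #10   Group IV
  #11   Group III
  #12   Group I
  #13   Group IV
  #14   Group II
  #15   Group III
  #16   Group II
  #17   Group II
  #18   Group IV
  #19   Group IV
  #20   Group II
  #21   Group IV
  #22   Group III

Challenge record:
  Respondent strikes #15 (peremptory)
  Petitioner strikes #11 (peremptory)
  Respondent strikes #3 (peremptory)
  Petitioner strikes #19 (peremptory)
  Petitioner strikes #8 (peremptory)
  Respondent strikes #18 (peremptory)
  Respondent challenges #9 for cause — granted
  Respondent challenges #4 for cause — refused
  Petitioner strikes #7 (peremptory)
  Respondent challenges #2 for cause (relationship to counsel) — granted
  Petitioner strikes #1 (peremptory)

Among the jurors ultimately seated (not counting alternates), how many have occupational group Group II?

Removed: #1, #2, #3, #7, #8, #9, #11, #15, #18, #19.
Seated jurors 1–6: #4, #5, #6, #10, #12, #13 (alternates #14, #16 not counted).
None of those are in Group II → 0.

0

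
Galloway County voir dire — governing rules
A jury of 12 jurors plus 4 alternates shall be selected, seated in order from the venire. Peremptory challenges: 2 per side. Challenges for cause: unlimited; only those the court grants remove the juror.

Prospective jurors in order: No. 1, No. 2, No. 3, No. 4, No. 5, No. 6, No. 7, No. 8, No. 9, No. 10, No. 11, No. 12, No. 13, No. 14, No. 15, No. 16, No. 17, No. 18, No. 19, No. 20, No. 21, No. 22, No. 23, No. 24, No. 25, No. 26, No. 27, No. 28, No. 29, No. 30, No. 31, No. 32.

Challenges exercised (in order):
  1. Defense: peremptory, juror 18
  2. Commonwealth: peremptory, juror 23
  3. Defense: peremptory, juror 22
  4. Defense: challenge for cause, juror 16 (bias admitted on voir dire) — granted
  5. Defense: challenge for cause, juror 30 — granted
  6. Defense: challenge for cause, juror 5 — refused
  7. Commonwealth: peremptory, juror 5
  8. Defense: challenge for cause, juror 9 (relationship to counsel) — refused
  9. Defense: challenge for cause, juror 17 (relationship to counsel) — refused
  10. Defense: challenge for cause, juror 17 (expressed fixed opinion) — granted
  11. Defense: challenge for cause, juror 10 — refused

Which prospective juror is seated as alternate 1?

14

Removed: #5, #16, #17, #18, #22, #23, #30. (#9, #10 stay — for-cause denied.)
Filling seats in venire order through position 13: #1, #2, #3, #4, #6, #7, #8, #9, #10, #11, #12, #13, #14.
So alternate 1 is #14.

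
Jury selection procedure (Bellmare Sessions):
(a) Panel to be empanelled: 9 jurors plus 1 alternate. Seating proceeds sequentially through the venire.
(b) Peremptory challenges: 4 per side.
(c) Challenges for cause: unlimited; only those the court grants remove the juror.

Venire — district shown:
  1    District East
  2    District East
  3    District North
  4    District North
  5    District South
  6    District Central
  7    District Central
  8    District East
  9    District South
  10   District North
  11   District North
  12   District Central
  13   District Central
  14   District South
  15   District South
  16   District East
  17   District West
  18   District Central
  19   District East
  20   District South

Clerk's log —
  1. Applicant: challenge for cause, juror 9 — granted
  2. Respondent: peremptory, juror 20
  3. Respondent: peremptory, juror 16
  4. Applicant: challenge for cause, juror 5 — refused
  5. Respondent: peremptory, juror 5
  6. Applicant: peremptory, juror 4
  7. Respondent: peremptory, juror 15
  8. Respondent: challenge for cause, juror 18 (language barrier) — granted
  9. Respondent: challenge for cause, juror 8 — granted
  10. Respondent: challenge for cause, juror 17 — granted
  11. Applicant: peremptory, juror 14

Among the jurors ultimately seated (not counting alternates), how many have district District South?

0

Removed: #4, #5, #8, #9, #14, #15, #16, #17, #18, #20.
Seated jurors 1–9: #1, #2, #3, #6, #7, #10, #11, #12, #13 (alternates #19 not counted).
None of those are in District South → 0.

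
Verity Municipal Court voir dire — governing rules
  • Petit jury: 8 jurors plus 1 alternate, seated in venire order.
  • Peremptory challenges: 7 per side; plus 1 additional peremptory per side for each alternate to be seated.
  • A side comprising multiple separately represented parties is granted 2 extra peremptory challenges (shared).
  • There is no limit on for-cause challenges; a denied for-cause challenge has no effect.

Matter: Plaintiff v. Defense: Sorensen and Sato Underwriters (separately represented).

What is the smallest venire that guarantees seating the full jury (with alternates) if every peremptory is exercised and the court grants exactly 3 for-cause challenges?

30

Seats to fill: 8 + 1 alternates = 9.
Peremptories — Plaintiff: 7 + 1×1 = 8; Defense: 7 + 1×1 + 2 = 10; total 18.
For-cause removals: 3.
Minimum venire: 9 + 18 + 3 = 30.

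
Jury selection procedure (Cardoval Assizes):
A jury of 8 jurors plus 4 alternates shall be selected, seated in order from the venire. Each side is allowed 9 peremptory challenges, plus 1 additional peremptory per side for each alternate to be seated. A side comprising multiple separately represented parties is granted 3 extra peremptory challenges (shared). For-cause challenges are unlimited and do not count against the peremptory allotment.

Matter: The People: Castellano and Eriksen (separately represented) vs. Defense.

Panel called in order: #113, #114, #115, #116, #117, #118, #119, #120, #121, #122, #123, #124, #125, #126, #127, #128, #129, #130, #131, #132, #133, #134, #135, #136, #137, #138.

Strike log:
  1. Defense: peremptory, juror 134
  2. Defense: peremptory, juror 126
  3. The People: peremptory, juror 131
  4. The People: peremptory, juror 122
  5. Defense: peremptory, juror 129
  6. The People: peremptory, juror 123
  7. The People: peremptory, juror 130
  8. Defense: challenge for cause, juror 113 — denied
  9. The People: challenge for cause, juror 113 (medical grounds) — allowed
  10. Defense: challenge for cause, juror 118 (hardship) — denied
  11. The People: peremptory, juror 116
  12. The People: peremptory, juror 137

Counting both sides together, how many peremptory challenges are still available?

The People allotment: 9 base + 1 × 4 alternates + 3 multi-party = 16. Defense allotment: 9 base + 1 × 4 alternates = 13.
The People peremptories used: #131, #122, #123, #130, #116, #137 — 6 (the for-cause on #113 doesn't count).
Defense peremptories used: #134, #126, #129 — 3 (for-cause on #113, #118 don't count).
Remaining: (16 − 6) + (13 − 3) = 20.

20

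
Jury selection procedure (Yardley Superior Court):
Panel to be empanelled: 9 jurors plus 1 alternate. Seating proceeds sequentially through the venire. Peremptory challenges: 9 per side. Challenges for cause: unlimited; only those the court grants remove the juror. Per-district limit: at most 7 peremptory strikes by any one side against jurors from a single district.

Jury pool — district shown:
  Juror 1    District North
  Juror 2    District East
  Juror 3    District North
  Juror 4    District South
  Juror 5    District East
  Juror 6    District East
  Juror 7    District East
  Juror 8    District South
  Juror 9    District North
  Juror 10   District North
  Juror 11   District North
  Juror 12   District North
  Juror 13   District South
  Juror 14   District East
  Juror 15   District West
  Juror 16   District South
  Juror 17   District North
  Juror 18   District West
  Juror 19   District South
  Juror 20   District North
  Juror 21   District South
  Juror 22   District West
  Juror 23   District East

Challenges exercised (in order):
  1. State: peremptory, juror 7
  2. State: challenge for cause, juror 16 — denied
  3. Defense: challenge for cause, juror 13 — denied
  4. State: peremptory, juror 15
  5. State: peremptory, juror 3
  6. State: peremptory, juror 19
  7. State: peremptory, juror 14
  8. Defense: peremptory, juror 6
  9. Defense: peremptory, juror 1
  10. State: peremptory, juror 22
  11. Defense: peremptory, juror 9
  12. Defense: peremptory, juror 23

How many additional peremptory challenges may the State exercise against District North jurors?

3

State peremptories so far: #7, #15, #3, #19, #14, #22 — 6 of 9 used, 3 left overall.
Against District North: #3 — 1 used; per-district cap 7 leaves 6.
Binding limit: min(3, 6) = 3.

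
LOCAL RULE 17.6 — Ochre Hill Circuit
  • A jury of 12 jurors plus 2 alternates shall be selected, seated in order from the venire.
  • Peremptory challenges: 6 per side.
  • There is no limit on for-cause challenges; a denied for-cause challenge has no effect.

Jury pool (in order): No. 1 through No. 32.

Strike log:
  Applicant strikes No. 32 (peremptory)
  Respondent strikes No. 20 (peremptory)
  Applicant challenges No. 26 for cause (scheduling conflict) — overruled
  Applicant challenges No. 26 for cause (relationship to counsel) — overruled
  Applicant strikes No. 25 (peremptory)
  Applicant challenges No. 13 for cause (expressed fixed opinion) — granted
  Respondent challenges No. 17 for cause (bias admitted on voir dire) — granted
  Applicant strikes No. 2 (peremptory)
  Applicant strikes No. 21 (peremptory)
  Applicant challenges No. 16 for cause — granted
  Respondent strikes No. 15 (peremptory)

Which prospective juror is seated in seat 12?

Removed: #2, #13, #15, #16, #17, #20, #21, #25, #32. (#26 stays — for-cause denied.)
Seating in order: seats 1–12 → #1, #3, #4, #5, #6, #7, #8, #9, #10, #11, #12, #14; alternates → #18, #19.
So seat 12 is #14.

14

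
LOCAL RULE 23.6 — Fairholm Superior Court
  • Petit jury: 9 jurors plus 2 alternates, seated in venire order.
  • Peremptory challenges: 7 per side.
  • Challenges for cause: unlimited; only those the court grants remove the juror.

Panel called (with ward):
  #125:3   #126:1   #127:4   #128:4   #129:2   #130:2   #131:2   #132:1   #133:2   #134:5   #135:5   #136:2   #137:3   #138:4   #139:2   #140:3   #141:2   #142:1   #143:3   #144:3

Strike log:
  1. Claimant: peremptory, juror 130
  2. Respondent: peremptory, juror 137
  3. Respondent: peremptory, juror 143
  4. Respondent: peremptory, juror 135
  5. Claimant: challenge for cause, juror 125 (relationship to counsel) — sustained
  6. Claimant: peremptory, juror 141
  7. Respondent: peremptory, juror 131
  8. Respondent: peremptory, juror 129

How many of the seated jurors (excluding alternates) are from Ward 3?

Removed: #125, #129, #130, #131, #135, #137, #141, #143.
Seated jurors 1–9: #126, #127, #128, #132, #133, #134, #136, #138, #139 (alternates #140, #142 not counted).
None of those are in Ward 3 → 0.

0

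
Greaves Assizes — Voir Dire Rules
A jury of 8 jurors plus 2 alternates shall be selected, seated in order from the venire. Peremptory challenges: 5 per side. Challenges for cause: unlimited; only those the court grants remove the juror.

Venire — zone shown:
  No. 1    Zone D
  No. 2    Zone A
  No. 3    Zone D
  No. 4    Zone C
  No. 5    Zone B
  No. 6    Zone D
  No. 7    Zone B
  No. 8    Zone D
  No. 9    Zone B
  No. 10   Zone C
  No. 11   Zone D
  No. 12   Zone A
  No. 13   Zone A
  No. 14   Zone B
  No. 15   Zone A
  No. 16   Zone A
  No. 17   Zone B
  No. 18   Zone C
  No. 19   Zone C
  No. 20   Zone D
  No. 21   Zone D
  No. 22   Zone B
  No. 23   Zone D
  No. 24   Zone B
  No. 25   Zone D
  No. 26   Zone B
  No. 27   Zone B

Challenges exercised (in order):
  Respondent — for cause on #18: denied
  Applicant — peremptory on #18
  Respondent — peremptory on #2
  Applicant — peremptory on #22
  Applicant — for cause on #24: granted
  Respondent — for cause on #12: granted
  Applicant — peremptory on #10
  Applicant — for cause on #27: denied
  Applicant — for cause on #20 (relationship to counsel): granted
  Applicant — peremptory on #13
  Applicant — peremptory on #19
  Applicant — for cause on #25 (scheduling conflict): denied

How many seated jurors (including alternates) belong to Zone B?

4

Removed: #2, #10, #12, #13, #18, #19, #20, #22, #24.
Seated (10 incl. alternates): #1, #3, #4, #5, #6, #7, #8, #9, #11, #14.
Of those, in Zone B: #5, #7, #9, #14 → 4.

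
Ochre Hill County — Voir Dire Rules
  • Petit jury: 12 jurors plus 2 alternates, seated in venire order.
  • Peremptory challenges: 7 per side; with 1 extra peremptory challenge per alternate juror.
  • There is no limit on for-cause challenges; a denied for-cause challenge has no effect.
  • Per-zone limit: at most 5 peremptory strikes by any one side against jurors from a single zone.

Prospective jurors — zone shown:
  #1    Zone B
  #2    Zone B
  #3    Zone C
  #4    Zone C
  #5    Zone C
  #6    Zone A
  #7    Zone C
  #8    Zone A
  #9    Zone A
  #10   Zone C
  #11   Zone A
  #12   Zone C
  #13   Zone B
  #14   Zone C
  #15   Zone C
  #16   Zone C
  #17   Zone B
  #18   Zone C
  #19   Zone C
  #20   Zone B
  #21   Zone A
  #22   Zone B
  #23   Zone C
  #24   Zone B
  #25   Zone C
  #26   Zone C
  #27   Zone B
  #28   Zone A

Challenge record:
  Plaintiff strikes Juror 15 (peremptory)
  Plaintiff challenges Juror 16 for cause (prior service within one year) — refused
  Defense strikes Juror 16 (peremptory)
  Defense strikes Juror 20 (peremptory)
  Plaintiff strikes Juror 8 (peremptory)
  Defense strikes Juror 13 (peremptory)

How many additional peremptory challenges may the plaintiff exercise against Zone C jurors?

4

Plaintiff peremptories so far: #15, #8 — 2 of 9 used, 7 left overall.
Against Zone C: #15 — 1 used; per-zone cap 5 leaves 4.
Binding limit: min(7, 4) = 4.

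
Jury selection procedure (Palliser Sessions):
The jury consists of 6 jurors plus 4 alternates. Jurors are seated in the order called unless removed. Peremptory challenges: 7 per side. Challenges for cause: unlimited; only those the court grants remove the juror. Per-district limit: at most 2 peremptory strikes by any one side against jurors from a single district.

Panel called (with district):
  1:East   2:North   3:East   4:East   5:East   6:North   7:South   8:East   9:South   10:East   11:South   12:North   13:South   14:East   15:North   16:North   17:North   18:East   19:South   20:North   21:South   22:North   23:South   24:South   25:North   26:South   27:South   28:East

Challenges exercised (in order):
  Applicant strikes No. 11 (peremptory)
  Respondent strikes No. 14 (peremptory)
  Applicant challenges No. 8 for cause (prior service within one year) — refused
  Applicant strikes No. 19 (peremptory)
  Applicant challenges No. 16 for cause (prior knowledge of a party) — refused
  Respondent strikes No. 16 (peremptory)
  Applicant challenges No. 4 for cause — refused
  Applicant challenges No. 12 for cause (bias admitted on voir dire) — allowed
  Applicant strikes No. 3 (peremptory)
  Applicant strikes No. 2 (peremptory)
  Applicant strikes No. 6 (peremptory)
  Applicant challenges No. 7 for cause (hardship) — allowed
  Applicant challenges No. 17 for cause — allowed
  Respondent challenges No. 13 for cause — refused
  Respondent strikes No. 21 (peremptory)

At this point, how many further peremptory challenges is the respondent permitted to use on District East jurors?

1

Respondent peremptories so far: #14, #16, #21 — 3 of 7 used, 4 left overall.
Against District East: #14 — 1 used; per-district cap 2 leaves 1.
Binding limit: min(4, 1) = 1.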